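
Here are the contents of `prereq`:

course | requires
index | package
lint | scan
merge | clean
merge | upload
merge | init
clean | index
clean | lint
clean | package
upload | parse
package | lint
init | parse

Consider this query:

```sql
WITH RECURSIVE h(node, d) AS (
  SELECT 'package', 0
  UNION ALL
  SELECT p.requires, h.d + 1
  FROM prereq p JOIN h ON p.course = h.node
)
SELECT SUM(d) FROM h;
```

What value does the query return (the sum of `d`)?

3

Base: (package, d=0).
Iteration 1: edges from {package} -> (lint, d=1).
Iteration 2: edges from {lint} -> (scan, d=2).
Iteration 3: no outgoing edges from {scan}; recursion stops.
SUM(d) = 0 + 1 + 2 = 3.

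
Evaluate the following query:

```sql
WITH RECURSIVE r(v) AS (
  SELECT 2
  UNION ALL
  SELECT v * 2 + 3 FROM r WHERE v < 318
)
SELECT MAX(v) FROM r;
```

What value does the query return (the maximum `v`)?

Base: v=2.
Iteration 1: 2 < 318 holds -> v = 2 * 2 + 3 = 7.
Iteration 2: 7 < 318 holds -> v = 7 * 2 + 3 = 17.
Iteration 3: 17 < 318 holds -> v = 17 * 2 + 3 = 37.
Iteration 4: 37 < 318 holds -> v = 37 * 2 + 3 = 77.
Iteration 5: 77 < 318 holds -> v = 77 * 2 + 3 = 157.
Iteration 6: 157 < 318 holds -> v = 157 * 2 + 3 = 317.
Iteration 7: 317 < 318 holds -> v = 317 * 2 + 3 = 637.
Iteration 8: 637 < 318 fails; recursion stops.
v values: 2, 7, 17, 37, 77, 157, 317, 637; the maximum is 637.

637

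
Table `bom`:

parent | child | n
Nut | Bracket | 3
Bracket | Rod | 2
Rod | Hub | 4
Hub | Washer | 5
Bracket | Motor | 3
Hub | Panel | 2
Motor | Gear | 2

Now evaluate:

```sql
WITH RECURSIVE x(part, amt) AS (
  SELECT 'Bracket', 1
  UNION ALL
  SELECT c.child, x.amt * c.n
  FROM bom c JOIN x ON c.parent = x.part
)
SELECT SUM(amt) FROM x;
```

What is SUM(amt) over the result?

76

Base: (Bracket, amt=1).
Iteration 1: components of {Bracket} -> Motor = 1*3 = 3, Rod = 1*2 = 2.
Iteration 2: components of {Motor,Rod} -> Gear = 3*2 = 6, Hub = 2*4 = 8.
Iteration 3: components of {Gear,Hub} -> Panel = 8*2 = 16, Washer = 8*5 = 40.
Iteration 4: no further components; recursion stops.
SUM(amt) = 1 + 2 + 3 + 8 + 6 + 40 + 16 = 76.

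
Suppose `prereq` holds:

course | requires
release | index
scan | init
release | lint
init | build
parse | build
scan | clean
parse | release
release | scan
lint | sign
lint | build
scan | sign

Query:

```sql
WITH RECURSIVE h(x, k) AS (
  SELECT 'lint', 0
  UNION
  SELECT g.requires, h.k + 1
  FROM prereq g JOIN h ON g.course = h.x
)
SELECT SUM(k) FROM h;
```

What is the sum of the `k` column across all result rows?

2

Base: (lint, k=0).
Iteration 1: edges from {lint} -> (build, k=1), (sign, k=1).
Iteration 2: no outgoing edges from {build,sign}; recursion stops.
SUM(k) = 0 + 1 + 1 = 2.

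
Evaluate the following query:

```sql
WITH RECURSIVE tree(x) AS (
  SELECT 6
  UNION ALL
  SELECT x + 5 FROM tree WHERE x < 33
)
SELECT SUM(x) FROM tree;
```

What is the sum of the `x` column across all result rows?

147

Base: x=6.
Iteration 1: 6 < 33 holds -> x = 6 + 5 = 11.
Iteration 2: 11 < 33 holds -> x = 11 + 5 = 16.
Iteration 3: 16 < 33 holds -> x = 16 + 5 = 21.
Iteration 4: 21 < 33 holds -> x = 21 + 5 = 26.
Iteration 5: 26 < 33 holds -> x = 26 + 5 = 31.
Iteration 6: 31 < 33 holds -> x = 31 + 5 = 36.
Iteration 7: 36 < 33 fails; recursion stops.
SUM(x) = 6 + 11 + 16 + 21 + 26 + 31 + 36 = 147.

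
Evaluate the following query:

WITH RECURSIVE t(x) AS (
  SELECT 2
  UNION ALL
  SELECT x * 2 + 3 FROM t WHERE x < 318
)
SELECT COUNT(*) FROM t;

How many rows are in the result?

Base: x=2.
Iteration 1: 2 < 318 holds -> x = 2 * 2 + 3 = 7.
Iteration 2: 7 < 318 holds -> x = 7 * 2 + 3 = 17.
Iteration 3: 17 < 318 holds -> x = 17 * 2 + 3 = 37.
Iteration 4: 37 < 318 holds -> x = 37 * 2 + 3 = 77.
Iteration 5: 77 < 318 holds -> x = 77 * 2 + 3 = 157.
Iteration 6: 157 < 318 holds -> x = 157 * 2 + 3 = 317.
Iteration 7: 317 < 318 holds -> x = 317 * 2 + 3 = 637.
Iteration 8: 637 < 318 fails; recursion stops.
Total rows emitted: 8.

8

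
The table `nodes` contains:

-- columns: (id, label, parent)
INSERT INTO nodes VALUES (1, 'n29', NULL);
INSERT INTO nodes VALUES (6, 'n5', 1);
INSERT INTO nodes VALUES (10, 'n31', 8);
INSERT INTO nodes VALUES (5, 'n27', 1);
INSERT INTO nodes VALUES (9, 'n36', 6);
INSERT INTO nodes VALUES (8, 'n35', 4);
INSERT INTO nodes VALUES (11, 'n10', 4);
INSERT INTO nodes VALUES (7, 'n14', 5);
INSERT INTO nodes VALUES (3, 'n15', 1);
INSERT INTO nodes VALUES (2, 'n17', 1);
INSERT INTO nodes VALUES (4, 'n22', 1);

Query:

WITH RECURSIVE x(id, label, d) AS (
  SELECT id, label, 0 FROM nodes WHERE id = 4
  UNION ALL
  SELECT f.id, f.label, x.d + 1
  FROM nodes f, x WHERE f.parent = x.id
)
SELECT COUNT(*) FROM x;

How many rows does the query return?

4

Base: id=4 (n22) at d 0.
Iteration 1: rows with parent in {4} -> n35 (id 8, d 1), n10 (id 11, d 1).
Iteration 2: rows with parent in {8,11} -> n31 (id 10, d 2).
Iteration 3: no rows with parent in {10}; recursion stops.
Total rows emitted: 4.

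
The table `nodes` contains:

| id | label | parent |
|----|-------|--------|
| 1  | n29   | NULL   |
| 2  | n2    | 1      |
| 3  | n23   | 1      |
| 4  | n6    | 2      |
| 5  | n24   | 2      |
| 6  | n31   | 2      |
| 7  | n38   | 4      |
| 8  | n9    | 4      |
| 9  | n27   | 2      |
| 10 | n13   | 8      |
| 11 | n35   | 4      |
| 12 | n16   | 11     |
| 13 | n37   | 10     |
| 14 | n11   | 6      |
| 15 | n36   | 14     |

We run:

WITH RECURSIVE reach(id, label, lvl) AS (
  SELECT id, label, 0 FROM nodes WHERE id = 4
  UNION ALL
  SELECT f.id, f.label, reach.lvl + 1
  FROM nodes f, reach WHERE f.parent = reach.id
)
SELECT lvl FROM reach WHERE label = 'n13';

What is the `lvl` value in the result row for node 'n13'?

2

Base: id=4 (n6) at lvl 0.
Iteration 1: rows with parent in {4} -> n38 (id 7, lvl 1), n9 (id 8, lvl 1), n35 (id 11, lvl 1).
Iteration 2: rows with parent in {7,8,11} -> n13 (id 10, lvl 2), n16 (id 12, lvl 2).
Iteration 3: rows with parent in {10,12} -> n37 (id 13, lvl 3).
Iteration 4: no rows with parent in {13}; recursion stops.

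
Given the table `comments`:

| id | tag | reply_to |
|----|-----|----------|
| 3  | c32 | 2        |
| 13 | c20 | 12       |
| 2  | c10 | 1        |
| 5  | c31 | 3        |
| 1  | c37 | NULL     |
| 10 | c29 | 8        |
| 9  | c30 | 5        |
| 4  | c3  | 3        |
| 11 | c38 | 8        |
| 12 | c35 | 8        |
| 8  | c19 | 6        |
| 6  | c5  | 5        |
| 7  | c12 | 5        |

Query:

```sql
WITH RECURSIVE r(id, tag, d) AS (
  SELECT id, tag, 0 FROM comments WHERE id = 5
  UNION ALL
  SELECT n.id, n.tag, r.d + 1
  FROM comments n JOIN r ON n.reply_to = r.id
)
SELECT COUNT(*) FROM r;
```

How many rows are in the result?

Base: id=5 (c31) at d 0.
Iteration 1: rows with reply_to in {5} -> c5 (id 6, d 1), c12 (id 7, d 1), c30 (id 9, d 1).
Iteration 2: rows with reply_to in {6,7,9} -> c19 (id 8, d 2).
Iteration 3: rows with reply_to in {8} -> c29 (id 10, d 3), c38 (id 11, d 3), c35 (id 12, d 3).
Iteration 4: rows with reply_to in {10,11,12} -> c20 (id 13, d 4).
Iteration 5: no rows with reply_to in {13}; recursion stops.
Total rows emitted: 9.

9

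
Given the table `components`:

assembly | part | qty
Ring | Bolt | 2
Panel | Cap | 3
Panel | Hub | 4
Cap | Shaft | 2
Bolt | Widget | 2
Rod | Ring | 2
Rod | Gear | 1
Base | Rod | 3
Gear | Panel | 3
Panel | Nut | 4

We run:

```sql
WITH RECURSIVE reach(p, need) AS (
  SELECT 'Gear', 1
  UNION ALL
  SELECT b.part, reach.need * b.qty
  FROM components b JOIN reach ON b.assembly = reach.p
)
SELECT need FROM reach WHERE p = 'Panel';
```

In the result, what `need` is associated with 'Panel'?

Base: (Gear, need=1).
Iteration 1: components of {Gear} -> Panel = 1*3 = 3.
Iteration 2: components of {Panel} -> Cap = 3*3 = 9, Hub = 3*4 = 12, Nut = 3*4 = 12.
Iteration 3: components of {Cap,Hub,Nut} -> Shaft = 9*2 = 18.
Iteration 4: no further components; recursion stops.

3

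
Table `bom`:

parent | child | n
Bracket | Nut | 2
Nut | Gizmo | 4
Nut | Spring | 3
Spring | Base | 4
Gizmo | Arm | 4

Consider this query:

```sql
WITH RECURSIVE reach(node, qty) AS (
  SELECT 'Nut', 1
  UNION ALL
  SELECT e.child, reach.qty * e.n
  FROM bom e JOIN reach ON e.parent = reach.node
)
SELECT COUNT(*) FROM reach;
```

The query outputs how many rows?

5

Base: (Nut, qty=1).
Iteration 1: components of {Nut} -> Gizmo = 1*4 = 4, Spring = 1*3 = 3.
Iteration 2: components of {Gizmo,Spring} -> Arm = 4*4 = 16, Base = 3*4 = 12.
Iteration 3: no further components; recursion stops.
Total rows emitted: 5.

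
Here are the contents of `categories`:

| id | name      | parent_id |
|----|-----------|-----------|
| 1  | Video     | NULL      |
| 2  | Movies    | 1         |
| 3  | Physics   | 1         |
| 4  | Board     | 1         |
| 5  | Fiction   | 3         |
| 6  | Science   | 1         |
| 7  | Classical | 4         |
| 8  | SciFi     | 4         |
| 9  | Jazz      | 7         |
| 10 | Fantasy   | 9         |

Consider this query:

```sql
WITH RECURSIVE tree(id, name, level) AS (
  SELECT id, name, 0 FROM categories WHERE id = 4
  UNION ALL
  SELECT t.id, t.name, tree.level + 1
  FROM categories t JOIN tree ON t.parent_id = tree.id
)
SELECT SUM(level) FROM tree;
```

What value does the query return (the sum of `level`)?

7

Base: id=4 (Board) at level 0.
Iteration 1: rows with parent_id in {4} -> Classical (id 7, level 1), SciFi (id 8, level 1).
Iteration 2: rows with parent_id in {7,8} -> Jazz (id 9, level 2).
Iteration 3: rows with parent_id in {9} -> Fantasy (id 10, level 3).
Iteration 4: no rows with parent_id in {10}; recursion stops.
SUM(level) = 0 + 1 + 1 + 2 + 3 = 7.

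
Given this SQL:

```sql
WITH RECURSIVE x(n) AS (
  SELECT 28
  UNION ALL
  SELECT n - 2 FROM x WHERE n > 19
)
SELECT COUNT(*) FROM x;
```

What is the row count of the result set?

Base: n=28.
Iteration 1: 28 > 19 holds -> n = 28 - 2 = 26.
Iteration 2: 26 > 19 holds -> n = 26 - 2 = 24.
Iteration 3: 24 > 19 holds -> n = 24 - 2 = 22.
Iteration 4: 22 > 19 holds -> n = 22 - 2 = 20.
Iteration 5: 20 > 19 holds -> n = 20 - 2 = 18.
Iteration 6: 18 > 19 fails; recursion stops.
Total rows emitted: 6.

6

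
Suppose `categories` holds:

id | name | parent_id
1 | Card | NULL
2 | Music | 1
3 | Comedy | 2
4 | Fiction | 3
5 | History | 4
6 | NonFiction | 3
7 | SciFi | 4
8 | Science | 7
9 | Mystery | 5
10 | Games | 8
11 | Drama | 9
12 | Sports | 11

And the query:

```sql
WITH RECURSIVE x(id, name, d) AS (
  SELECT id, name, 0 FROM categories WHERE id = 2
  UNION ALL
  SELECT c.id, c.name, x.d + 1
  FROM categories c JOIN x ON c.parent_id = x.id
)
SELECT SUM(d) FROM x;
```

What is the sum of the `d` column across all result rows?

35

Base: id=2 (Music) at d 0.
Iteration 1: rows with parent_id in {2} -> Comedy (id 3, d 1).
Iteration 2: rows with parent_id in {3} -> Fiction (id 4, d 2), NonFiction (id 6, d 2).
Iteration 3: rows with parent_id in {4,6} -> History (id 5, d 3), SciFi (id 7, d 3).
Iteration 4: rows with parent_id in {5,7} -> Science (id 8, d 4), Mystery (id 9, d 4).
Iteration 5: rows with parent_id in {8,9} -> Games (id 10, d 5), Drama (id 11, d 5).
Iteration 6: rows with parent_id in {10,11} -> Sports (id 12, d 6).
Iteration 7: no rows with parent_id in {12}; recursion stops.
SUM(d) = 0 + 1 + 2 + 2 + 3 + 3 + 4 + 4 + 5 + 5 + 6 = 35.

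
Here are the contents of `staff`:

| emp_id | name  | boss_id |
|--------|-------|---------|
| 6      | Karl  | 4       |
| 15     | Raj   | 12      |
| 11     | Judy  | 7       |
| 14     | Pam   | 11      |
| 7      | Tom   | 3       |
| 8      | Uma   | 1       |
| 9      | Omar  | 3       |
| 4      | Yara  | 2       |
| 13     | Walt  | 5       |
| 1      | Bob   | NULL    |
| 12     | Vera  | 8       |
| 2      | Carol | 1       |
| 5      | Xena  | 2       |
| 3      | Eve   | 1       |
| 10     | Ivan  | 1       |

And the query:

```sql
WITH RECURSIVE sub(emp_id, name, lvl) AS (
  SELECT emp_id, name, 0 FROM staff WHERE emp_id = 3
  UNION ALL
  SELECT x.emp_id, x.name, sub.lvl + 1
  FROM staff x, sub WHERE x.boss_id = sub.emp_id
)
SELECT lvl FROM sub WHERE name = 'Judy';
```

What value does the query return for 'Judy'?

Base: emp_id=3 (Eve) at lvl 0.
Iteration 1: rows with boss_id in {3} -> Tom (id 7, lvl 1), Omar (id 9, lvl 1).
Iteration 2: rows with boss_id in {7,9} -> Judy (id 11, lvl 2).
Iteration 3: rows with boss_id in {11} -> Pam (id 14, lvl 3).
Iteration 4: no rows with boss_id in {14}; recursion stops.

2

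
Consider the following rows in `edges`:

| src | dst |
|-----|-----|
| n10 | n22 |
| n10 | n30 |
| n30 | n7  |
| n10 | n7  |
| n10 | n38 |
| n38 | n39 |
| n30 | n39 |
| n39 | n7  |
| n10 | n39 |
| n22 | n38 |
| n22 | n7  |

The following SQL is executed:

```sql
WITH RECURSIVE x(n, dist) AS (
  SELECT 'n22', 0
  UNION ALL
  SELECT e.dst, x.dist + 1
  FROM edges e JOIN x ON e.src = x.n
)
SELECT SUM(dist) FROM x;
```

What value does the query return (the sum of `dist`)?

Base: (n22, dist=0).
Iteration 1: edges from {n22} -> (n38, dist=1), (n7, dist=1).
Iteration 2: edges from {n38,n7} -> (n39, dist=2).
Iteration 3: edges from {n39} -> (n7, dist=3).
Iteration 4: no outgoing edges from {n7}; recursion stops.
SUM(dist) = 0 + 1 + 1 + 2 + 3 = 7.

7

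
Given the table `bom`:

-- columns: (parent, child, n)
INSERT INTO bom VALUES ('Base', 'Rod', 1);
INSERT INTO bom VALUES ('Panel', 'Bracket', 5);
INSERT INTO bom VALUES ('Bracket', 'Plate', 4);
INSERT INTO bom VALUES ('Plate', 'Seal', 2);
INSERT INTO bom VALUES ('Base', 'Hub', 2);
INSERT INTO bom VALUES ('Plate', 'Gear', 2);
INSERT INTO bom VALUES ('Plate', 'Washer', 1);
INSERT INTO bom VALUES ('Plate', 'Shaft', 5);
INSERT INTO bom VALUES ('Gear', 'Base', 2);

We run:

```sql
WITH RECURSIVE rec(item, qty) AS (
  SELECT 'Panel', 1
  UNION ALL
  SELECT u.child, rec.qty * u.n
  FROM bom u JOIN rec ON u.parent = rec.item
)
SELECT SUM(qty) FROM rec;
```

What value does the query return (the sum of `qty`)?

546

Base: (Panel, qty=1).
Iteration 1: components of {Panel} -> Bracket = 1*5 = 5.
Iteration 2: components of {Bracket} -> Plate = 5*4 = 20.
Iteration 3: components of {Plate} -> Gear = 20*2 = 40, Seal = 20*2 = 40, Shaft = 20*5 = 100, Washer = 20*1 = 20.
Iteration 4: components of {Gear,Seal,Shaft,Washer} -> Base = 40*2 = 80.
Iteration 5: components of {Base} -> Hub = 80*2 = 160, Rod = 80*1 = 80.
Iteration 6: no further components; recursion stops.
SUM(qty) = 1 + 5 + 20 + 100 + 40 + 20 + 40 + 80 + 160 + 80 = 546.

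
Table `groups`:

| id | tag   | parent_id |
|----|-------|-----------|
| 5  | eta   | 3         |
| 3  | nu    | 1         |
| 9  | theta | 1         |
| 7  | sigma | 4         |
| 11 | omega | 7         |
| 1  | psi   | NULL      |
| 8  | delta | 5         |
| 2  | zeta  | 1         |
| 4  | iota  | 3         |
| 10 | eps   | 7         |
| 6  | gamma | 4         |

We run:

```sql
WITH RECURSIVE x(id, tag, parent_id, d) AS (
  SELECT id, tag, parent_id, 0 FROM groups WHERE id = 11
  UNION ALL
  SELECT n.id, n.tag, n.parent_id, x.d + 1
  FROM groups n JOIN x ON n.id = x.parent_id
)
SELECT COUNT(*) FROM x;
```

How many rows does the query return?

Base: id=11 (omega), parent_id=7, d 0.
Iteration 1: join on id=7 -> sigma (id 7, parent_id=4, d 1).
Iteration 2: join on id=4 -> iota (id 4, parent_id=3, d 2).
Iteration 3: join on id=3 -> nu (id 3, parent_id=1, d 3).
Iteration 4: join on id=1 -> psi (id 1, parent_id=NULL, d 4).
Iteration 5: parent_id is NULL; no match; recursion stops.
Total rows emitted: 5.

5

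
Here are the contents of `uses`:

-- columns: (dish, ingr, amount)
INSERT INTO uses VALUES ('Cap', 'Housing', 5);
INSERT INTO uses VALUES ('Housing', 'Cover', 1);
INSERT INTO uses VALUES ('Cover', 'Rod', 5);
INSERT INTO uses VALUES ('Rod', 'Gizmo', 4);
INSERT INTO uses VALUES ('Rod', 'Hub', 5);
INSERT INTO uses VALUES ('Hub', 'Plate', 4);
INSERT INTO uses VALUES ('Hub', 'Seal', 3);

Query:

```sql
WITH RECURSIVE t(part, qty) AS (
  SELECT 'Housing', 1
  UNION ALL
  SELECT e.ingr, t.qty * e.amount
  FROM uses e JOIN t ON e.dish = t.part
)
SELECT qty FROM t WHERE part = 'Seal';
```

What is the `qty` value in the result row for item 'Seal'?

Base: (Housing, qty=1).
Iteration 1: components of {Housing} -> Cover = 1*1 = 1.
Iteration 2: components of {Cover} -> Rod = 1*5 = 5.
Iteration 3: components of {Rod} -> Gizmo = 5*4 = 20, Hub = 5*5 = 25.
Iteration 4: components of {Gizmo,Hub} -> Plate = 25*4 = 100, Seal = 25*3 = 75.
Iteration 5: no further components; recursion stops.

75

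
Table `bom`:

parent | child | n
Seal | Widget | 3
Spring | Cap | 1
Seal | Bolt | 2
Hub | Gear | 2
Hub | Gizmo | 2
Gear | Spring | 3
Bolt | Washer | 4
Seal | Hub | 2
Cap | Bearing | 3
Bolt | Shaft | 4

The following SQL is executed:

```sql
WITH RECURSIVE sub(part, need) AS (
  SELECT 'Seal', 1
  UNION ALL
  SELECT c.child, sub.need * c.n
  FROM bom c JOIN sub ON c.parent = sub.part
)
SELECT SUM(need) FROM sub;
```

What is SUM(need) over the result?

Base: (Seal, need=1).
Iteration 1: components of {Seal} -> Bolt = 1*2 = 2, Hub = 1*2 = 2, Widget = 1*3 = 3.
Iteration 2: components of {Bolt,Hub,Widget} -> Gear = 2*2 = 4, Gizmo = 2*2 = 4, Shaft = 2*4 = 8, Washer = 2*4 = 8.
Iteration 3: components of {Gear,Gizmo,Shaft,Washer} -> Spring = 4*3 = 12.
Iteration 4: components of {Spring} -> Cap = 12*1 = 12.
Iteration 5: components of {Cap} -> Bearing = 12*3 = 36.
Iteration 6: no further components; recursion stops.
SUM(need) = 1 + 2 + 3 + 2 + 8 + 8 + 4 + 4 + 12 + 12 + 36 = 92.

92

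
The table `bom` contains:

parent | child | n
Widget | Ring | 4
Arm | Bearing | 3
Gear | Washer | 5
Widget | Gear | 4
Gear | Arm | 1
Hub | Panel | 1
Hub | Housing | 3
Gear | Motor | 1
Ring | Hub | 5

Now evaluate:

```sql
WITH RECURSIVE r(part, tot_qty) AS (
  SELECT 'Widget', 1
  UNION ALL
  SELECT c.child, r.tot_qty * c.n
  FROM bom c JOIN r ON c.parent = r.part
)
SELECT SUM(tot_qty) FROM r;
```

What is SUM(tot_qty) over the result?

149

Base: (Widget, tot_qty=1).
Iteration 1: components of {Widget} -> Gear = 1*4 = 4, Ring = 1*4 = 4.
Iteration 2: components of {Gear,Ring} -> Arm = 4*1 = 4, Hub = 4*5 = 20, Motor = 4*1 = 4, Washer = 4*5 = 20.
Iteration 3: components of {Arm,Hub,Motor,Washer} -> Bearing = 4*3 = 12, Housing = 20*3 = 60, Panel = 20*1 = 20.
Iteration 4: no further components; recursion stops.
SUM(tot_qty) = 1 + 4 + 4 + 20 + 4 + 20 + 4 + 60 + 20 + 12 = 149.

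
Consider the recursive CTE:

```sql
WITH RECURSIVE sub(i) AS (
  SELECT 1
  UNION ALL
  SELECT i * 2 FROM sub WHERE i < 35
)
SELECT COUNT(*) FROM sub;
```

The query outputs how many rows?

Base: i=1.
Iteration 1: 1 < 35 holds -> i = 1 * 2 = 2.
Iteration 2: 2 < 35 holds -> i = 2 * 2 = 4.
Iteration 3: 4 < 35 holds -> i = 4 * 2 = 8.
Iteration 4: 8 < 35 holds -> i = 8 * 2 = 16.
Iteration 5: 16 < 35 holds -> i = 16 * 2 = 32.
Iteration 6: 32 < 35 holds -> i = 32 * 2 = 64.
Iteration 7: 64 < 35 fails; recursion stops.
Total rows emitted: 7.

7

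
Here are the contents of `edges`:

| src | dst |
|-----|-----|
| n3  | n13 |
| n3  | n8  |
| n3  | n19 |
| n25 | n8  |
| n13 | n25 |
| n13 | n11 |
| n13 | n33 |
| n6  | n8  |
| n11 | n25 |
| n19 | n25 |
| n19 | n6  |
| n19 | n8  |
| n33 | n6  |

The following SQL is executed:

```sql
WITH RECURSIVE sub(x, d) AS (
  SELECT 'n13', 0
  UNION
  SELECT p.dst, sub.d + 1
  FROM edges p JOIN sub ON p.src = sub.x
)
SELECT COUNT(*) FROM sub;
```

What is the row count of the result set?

8

Base: (n13, d=0).
Iteration 1: edges from {n13} -> (n11, d=1), (n25, d=1), (n33, d=1).
Iteration 2: edges from {n11,n25,n33} -> (n25, d=2), (n6, d=2), (n8, d=2).
Iteration 3: edges from {n25,n6,n8} -> (n8, d=3). [UNION drops 1 duplicate row(s)]
Iteration 4: no outgoing edges from {n8}; recursion stops.
Total rows emitted: 8.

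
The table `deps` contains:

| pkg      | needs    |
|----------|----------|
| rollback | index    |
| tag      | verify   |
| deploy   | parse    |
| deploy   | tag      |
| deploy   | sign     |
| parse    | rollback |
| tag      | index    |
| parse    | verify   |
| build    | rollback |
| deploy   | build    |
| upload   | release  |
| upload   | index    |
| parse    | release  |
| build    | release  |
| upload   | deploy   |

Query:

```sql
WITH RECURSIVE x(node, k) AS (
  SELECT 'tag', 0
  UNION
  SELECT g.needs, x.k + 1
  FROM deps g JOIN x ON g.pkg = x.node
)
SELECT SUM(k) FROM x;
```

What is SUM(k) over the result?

2

Base: (tag, k=0).
Iteration 1: edges from {tag} -> (index, k=1), (verify, k=1).
Iteration 2: no outgoing edges from {index,verify}; recursion stops.
SUM(k) = 0 + 1 + 1 = 2.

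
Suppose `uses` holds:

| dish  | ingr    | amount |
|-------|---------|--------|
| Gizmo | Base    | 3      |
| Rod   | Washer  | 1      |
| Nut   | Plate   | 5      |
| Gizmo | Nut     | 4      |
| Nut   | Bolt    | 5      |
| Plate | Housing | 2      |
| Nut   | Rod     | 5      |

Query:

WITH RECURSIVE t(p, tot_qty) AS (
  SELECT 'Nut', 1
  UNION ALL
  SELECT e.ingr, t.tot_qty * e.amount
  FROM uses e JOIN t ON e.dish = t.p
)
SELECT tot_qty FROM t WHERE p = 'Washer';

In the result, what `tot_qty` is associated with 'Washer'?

5

Base: (Nut, tot_qty=1).
Iteration 1: components of {Nut} -> Bolt = 1*5 = 5, Plate = 1*5 = 5, Rod = 1*5 = 5.
Iteration 2: components of {Bolt,Plate,Rod} -> Housing = 5*2 = 10, Washer = 5*1 = 5.
Iteration 3: no further components; recursion stops.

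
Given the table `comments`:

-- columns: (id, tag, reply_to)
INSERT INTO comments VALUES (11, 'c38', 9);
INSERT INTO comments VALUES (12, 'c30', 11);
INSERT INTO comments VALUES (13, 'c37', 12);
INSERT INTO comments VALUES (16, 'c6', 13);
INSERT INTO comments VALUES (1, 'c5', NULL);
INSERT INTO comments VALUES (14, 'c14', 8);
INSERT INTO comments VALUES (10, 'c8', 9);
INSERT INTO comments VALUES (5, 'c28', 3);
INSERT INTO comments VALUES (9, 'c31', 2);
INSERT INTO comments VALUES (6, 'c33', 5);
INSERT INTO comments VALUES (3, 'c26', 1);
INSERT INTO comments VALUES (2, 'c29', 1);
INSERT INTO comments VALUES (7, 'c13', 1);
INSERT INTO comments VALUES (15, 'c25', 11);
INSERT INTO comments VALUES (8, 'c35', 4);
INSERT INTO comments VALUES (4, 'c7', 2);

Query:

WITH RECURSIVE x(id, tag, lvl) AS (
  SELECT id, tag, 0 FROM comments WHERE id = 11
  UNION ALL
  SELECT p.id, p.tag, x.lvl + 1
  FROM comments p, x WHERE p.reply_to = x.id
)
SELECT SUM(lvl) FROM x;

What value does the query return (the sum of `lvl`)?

7

Base: id=11 (c38) at lvl 0.
Iteration 1: rows with reply_to in {11} -> c30 (id 12, lvl 1), c25 (id 15, lvl 1).
Iteration 2: rows with reply_to in {12,15} -> c37 (id 13, lvl 2).
Iteration 3: rows with reply_to in {13} -> c6 (id 16, lvl 3).
Iteration 4: no rows with reply_to in {16}; recursion stops.
SUM(lvl) = 0 + 1 + 1 + 2 + 3 = 7.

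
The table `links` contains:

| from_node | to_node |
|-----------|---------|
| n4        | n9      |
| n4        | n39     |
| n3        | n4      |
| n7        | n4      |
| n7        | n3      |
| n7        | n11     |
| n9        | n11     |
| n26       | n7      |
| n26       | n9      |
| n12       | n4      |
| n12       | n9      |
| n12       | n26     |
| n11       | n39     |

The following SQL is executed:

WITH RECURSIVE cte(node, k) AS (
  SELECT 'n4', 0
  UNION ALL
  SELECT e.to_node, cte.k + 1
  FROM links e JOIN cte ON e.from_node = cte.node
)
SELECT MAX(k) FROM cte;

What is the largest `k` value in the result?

3

Base: (n4, k=0).
Iteration 1: edges from {n4} -> (n39, k=1), (n9, k=1).
Iteration 2: edges from {n39,n9} -> (n11, k=2).
Iteration 3: edges from {n11} -> (n39, k=3).
Iteration 4: no outgoing edges from {n39}; recursion stops.
k values: 0, 1, 1, 2, 3; the maximum is 3.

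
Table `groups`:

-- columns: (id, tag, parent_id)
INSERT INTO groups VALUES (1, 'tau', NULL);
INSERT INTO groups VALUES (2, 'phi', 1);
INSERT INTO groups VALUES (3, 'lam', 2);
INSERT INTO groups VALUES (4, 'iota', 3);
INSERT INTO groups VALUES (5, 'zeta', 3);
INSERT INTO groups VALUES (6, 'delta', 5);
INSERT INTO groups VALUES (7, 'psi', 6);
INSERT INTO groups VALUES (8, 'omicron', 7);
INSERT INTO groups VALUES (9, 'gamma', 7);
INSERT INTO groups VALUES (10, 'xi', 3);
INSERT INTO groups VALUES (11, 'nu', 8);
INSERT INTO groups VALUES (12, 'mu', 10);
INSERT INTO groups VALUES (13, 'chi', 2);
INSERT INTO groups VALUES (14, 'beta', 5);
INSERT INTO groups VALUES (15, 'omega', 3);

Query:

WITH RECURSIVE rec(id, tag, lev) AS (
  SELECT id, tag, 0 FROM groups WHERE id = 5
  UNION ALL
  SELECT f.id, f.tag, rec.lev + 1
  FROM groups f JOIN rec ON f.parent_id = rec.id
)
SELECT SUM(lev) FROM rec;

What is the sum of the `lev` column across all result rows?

Base: id=5 (zeta) at lev 0.
Iteration 1: rows with parent_id in {5} -> delta (id 6, lev 1), beta (id 14, lev 1).
Iteration 2: rows with parent_id in {6,14} -> psi (id 7, lev 2).
Iteration 3: rows with parent_id in {7} -> omicron (id 8, lev 3), gamma (id 9, lev 3).
Iteration 4: rows with parent_id in {8,9} -> nu (id 11, lev 4).
Iteration 5: no rows with parent_id in {11}; recursion stops.
SUM(lev) = 0 + 1 + 1 + 2 + 3 + 3 + 4 = 14.

14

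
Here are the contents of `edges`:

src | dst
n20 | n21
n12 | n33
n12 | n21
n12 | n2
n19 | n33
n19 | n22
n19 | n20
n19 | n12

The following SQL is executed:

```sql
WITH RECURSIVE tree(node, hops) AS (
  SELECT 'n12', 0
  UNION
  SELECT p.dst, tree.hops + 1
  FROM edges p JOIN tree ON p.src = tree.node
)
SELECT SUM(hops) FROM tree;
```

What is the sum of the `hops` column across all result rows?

Base: (n12, hops=0).
Iteration 1: edges from {n12} -> (n2, hops=1), (n21, hops=1), (n33, hops=1).
Iteration 2: no outgoing edges from {n2,n21,n33}; recursion stops.
SUM(hops) = 0 + 1 + 1 + 1 = 3.

3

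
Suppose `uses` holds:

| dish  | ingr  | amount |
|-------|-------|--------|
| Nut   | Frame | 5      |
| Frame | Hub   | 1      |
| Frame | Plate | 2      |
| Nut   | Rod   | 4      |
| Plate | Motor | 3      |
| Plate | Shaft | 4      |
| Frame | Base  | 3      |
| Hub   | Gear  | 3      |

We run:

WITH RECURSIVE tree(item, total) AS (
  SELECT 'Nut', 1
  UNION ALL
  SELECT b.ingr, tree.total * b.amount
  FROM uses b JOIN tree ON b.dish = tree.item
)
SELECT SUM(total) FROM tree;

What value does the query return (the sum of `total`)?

125

Base: (Nut, total=1).
Iteration 1: components of {Nut} -> Frame = 1*5 = 5, Rod = 1*4 = 4.
Iteration 2: components of {Frame,Rod} -> Base = 5*3 = 15, Hub = 5*1 = 5, Plate = 5*2 = 10.
Iteration 3: components of {Base,Hub,Plate} -> Gear = 5*3 = 15, Motor = 10*3 = 30, Shaft = 10*4 = 40.
Iteration 4: no further components; recursion stops.
SUM(total) = 1 + 5 + 4 + 5 + 10 + 15 + 15 + 30 + 40 = 125.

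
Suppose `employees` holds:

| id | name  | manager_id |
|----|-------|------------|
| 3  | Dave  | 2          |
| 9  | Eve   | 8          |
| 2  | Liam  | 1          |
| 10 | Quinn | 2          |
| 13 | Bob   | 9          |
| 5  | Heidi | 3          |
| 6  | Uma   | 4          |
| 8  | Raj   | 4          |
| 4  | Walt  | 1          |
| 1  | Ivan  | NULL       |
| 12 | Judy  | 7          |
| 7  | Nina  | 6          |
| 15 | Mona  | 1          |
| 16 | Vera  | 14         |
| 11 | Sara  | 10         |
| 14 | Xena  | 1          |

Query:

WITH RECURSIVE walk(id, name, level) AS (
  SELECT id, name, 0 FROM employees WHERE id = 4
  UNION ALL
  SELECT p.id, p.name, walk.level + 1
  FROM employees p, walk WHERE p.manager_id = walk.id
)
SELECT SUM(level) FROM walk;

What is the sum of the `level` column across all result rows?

Base: id=4 (Walt) at level 0.
Iteration 1: rows with manager_id in {4} -> Uma (id 6, level 1), Raj (id 8, level 1).
Iteration 2: rows with manager_id in {6,8} -> Nina (id 7, level 2), Eve (id 9, level 2).
Iteration 3: rows with manager_id in {7,9} -> Judy (id 12, level 3), Bob (id 13, level 3).
Iteration 4: no rows with manager_id in {12,13}; recursion stops.
SUM(level) = 0 + 1 + 1 + 2 + 2 + 3 + 3 = 12.

12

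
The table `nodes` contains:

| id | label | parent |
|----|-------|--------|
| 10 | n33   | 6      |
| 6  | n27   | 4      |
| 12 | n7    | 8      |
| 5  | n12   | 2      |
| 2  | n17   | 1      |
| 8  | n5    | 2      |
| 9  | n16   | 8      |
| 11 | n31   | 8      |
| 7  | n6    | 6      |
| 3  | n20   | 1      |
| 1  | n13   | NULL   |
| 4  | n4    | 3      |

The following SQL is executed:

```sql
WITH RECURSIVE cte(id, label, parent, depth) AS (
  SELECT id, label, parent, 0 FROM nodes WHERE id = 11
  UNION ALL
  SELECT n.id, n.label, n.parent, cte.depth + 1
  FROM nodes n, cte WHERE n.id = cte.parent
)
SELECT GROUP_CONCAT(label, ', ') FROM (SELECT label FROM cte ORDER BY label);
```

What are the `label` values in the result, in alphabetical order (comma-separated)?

n13, n17, n31, n5

Base: id=11 (n31), parent=8, depth 0.
Iteration 1: join on id=8 -> n5 (id 8, parent=2, depth 1).
Iteration 2: join on id=2 -> n17 (id 2, parent=1, depth 2).
Iteration 3: join on id=1 -> n13 (id 1, parent=NULL, depth 3).
Iteration 4: parent is NULL; no match; recursion stops.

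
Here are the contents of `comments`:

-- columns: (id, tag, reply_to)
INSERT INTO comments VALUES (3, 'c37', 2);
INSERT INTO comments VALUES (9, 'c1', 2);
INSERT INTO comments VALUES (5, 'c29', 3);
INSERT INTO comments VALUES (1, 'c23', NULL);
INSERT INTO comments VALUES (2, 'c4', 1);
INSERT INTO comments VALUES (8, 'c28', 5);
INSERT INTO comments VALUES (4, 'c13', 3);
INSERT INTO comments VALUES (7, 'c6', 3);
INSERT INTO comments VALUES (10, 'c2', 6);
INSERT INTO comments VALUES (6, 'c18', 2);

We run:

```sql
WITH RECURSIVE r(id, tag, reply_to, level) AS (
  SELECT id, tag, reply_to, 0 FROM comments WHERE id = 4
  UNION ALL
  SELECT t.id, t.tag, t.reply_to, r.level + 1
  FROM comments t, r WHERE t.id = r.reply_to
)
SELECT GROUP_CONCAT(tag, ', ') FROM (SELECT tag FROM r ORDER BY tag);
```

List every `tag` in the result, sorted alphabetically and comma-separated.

Base: id=4 (c13), reply_to=3, level 0.
Iteration 1: join on id=3 -> c37 (id 3, reply_to=2, level 1).
Iteration 2: join on id=2 -> c4 (id 2, reply_to=1, level 2).
Iteration 3: join on id=1 -> c23 (id 1, reply_to=NULL, level 3).
Iteration 4: reply_to is NULL; no match; recursion stops.

c13, c23, c37, c4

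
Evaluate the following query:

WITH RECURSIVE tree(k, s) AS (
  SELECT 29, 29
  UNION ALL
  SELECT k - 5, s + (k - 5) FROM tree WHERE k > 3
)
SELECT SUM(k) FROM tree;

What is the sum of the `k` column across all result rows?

Base: k=29, s=29.
Iteration 1: 29 > 3 holds -> k = 29 - 5 = 24, s = 29 + 24 = 53.
Iteration 2: 24 > 3 holds -> k = 24 - 5 = 19, s = 53 + 19 = 72.
Iteration 3: 19 > 3 holds -> k = 19 - 5 = 14, s = 72 + 14 = 86.
Iteration 4: 14 > 3 holds -> k = 14 - 5 = 9, s = 86 + 9 = 95.
Iteration 5: 9 > 3 holds -> k = 9 - 5 = 4, s = 95 + 4 = 99.
Iteration 6: 4 > 3 holds -> k = 4 - 5 = -1, s = 99 + -1 = 98.
Iteration 7: -1 > 3 fails; recursion stops.
SUM(k) = 29 + 24 + 19 + 14 + 9 + 4 + -1 = 98.

98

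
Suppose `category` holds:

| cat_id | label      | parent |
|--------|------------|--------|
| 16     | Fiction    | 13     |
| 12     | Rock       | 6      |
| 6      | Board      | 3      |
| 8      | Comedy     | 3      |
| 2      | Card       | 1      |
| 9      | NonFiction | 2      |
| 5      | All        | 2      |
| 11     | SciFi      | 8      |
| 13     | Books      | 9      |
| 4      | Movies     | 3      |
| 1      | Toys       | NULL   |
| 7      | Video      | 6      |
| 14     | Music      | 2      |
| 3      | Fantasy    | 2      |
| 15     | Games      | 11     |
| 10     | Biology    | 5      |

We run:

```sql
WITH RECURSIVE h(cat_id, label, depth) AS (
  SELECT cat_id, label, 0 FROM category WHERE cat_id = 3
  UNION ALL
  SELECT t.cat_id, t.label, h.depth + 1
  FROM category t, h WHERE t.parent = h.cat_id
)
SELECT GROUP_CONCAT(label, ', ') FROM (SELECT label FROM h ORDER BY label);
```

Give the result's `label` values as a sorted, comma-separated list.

Board, Comedy, Fantasy, Games, Movies, Rock, SciFi, Video

Base: cat_id=3 (Fantasy) at depth 0.
Iteration 1: rows with parent in {3} -> Movies (id 4, depth 1), Board (id 6, depth 1), Comedy (id 8, depth 1).
Iteration 2: rows with parent in {4,6,8} -> Video (id 7, depth 2), SciFi (id 11, depth 2), Rock (id 12, depth 2).
Iteration 3: rows with parent in {7,11,12} -> Games (id 15, depth 3).
Iteration 4: no rows with parent in {15}; recursion stops.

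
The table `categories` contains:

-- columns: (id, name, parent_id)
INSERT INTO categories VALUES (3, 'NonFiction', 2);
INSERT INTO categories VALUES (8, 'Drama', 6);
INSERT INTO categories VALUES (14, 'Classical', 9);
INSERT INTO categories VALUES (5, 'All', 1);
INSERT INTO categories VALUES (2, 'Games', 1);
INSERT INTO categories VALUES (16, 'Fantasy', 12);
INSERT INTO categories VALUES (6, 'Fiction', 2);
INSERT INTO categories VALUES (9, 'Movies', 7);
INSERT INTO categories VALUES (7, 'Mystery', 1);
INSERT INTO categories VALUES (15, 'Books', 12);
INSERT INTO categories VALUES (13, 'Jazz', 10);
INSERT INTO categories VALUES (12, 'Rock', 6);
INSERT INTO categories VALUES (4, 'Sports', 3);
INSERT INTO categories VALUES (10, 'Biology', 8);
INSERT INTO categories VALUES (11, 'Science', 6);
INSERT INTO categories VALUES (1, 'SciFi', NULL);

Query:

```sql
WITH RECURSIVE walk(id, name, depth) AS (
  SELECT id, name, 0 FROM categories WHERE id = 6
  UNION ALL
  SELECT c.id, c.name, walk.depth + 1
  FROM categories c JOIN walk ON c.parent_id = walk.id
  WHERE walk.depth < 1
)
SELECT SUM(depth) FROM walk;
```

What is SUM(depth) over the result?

Base: id=6 (Fiction) at depth 0.
Iteration 1: rows with parent_id in {6} -> Drama (id 8, depth 1), Science (id 11, depth 1), Rock (id 12, depth 1).
Iteration 2: depth < 1 fails for all current rows; recursion stops.
SUM(depth) = 0 + 1 + 1 + 1 = 3.

3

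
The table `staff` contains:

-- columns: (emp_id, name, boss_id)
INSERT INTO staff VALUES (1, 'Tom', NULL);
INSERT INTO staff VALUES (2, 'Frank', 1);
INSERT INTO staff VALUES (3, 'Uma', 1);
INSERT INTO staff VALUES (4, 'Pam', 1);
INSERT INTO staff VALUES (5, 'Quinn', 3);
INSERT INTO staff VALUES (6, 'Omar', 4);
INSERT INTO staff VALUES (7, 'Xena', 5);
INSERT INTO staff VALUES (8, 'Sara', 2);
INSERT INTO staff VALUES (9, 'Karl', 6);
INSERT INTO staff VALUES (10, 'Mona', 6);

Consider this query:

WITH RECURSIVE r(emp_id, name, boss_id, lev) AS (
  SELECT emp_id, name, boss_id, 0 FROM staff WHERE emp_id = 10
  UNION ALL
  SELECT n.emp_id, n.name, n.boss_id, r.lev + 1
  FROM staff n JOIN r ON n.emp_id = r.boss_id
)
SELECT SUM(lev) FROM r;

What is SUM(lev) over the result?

Base: emp_id=10 (Mona), boss_id=6, lev 0.
Iteration 1: join on emp_id=6 -> Omar (id 6, boss_id=4, lev 1).
Iteration 2: join on emp_id=4 -> Pam (id 4, boss_id=1, lev 2).
Iteration 3: join on emp_id=1 -> Tom (id 1, boss_id=NULL, lev 3).
Iteration 4: boss_id is NULL; no match; recursion stops.
SUM(lev) = 0 + 1 + 2 + 3 = 6.

6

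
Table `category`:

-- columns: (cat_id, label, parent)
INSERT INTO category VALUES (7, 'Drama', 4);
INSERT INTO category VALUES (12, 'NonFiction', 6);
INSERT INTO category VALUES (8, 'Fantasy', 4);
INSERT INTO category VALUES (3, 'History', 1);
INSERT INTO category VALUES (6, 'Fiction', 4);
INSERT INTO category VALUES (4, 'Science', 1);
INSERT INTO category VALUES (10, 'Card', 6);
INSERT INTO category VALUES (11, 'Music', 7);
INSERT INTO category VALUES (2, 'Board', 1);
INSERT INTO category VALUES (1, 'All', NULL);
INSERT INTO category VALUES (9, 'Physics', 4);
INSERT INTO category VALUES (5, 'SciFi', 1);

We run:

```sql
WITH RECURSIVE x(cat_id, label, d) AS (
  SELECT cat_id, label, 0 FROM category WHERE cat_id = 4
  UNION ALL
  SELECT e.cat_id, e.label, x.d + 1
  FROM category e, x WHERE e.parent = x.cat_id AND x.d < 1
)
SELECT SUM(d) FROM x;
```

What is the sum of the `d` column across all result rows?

4

Base: cat_id=4 (Science) at d 0.
Iteration 1: rows with parent in {4} -> Fiction (id 6, d 1), Drama (id 7, d 1), Fantasy (id 8, d 1), Physics (id 9, d 1).
Iteration 2: d < 1 fails for all current rows; recursion stops.
SUM(d) = 0 + 1 + 1 + 1 + 1 = 4.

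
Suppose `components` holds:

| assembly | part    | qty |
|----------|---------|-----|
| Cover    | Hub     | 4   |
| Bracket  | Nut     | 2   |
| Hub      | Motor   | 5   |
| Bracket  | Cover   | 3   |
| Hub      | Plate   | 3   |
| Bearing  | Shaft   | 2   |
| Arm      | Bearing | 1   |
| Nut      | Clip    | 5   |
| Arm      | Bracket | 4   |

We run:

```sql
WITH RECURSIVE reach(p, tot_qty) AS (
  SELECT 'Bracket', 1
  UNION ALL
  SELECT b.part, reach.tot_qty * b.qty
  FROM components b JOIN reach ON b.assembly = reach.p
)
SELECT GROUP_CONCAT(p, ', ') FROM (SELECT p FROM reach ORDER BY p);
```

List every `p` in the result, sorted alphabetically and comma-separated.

Bracket, Clip, Cover, Hub, Motor, Nut, Plate

Base: (Bracket, tot_qty=1).
Iteration 1: components of {Bracket} -> Cover = 1*3 = 3, Nut = 1*2 = 2.
Iteration 2: components of {Cover,Nut} -> Clip = 2*5 = 10, Hub = 3*4 = 12.
Iteration 3: components of {Clip,Hub} -> Motor = 12*5 = 60, Plate = 12*3 = 36.
Iteration 4: no further components; recursion stops.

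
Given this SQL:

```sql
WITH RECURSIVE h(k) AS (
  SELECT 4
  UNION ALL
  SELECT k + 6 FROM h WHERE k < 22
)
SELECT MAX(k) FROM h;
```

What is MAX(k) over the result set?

Base: k=4.
Iteration 1: 4 < 22 holds -> k = 4 + 6 = 10.
Iteration 2: 10 < 22 holds -> k = 10 + 6 = 16.
Iteration 3: 16 < 22 holds -> k = 16 + 6 = 22.
Iteration 4: 22 < 22 fails; recursion stops.
k values: 4, 10, 16, 22; the maximum is 22.

22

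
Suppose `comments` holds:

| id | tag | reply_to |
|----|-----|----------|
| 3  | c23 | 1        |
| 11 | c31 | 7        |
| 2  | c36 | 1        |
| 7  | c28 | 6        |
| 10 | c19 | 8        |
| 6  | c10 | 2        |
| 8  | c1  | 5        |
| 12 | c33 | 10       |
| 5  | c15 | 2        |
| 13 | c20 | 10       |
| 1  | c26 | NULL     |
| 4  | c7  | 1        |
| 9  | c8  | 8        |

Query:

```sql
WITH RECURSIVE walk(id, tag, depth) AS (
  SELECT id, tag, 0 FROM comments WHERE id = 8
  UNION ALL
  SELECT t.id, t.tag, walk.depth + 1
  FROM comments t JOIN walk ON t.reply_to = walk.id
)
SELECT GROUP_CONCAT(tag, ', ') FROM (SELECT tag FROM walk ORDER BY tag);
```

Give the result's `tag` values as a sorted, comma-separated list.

Base: id=8 (c1) at depth 0.
Iteration 1: rows with reply_to in {8} -> c8 (id 9, depth 1), c19 (id 10, depth 1).
Iteration 2: rows with reply_to in {9,10} -> c33 (id 12, depth 2), c20 (id 13, depth 2).
Iteration 3: no rows with reply_to in {12,13}; recursion stops.

c1, c19, c20, c33, c8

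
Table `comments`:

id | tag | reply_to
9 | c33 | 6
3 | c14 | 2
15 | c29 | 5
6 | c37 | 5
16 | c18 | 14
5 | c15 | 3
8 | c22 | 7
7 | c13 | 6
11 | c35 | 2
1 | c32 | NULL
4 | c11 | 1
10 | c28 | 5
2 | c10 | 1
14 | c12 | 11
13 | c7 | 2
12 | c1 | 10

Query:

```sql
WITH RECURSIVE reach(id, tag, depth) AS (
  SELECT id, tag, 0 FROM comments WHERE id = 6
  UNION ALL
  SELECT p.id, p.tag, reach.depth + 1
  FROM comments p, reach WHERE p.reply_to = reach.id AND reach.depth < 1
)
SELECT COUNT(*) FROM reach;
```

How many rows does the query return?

Base: id=6 (c37) at depth 0.
Iteration 1: rows with reply_to in {6} -> c13 (id 7, depth 1), c33 (id 9, depth 1).
Iteration 2: depth < 1 fails for all current rows; recursion stops.
Total rows emitted: 3.

3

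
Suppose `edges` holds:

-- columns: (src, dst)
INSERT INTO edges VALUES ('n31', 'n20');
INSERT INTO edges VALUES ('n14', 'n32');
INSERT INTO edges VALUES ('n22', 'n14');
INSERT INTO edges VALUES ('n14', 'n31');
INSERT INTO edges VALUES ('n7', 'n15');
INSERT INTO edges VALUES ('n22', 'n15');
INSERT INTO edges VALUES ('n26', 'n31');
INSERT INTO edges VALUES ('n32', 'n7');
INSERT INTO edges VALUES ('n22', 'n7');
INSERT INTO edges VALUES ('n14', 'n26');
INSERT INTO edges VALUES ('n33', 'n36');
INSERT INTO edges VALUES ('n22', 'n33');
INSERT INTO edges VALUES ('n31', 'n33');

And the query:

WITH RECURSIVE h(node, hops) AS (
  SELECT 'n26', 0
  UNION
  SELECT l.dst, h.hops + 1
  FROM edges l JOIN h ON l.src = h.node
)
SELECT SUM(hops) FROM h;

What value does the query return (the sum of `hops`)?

8

Base: (n26, hops=0).
Iteration 1: edges from {n26} -> (n31, hops=1).
Iteration 2: edges from {n31} -> (n20, hops=2), (n33, hops=2).
Iteration 3: edges from {n20,n33} -> (n36, hops=3).
Iteration 4: no outgoing edges from {n36}; recursion stops.
SUM(hops) = 0 + 1 + 2 + 2 + 3 = 8.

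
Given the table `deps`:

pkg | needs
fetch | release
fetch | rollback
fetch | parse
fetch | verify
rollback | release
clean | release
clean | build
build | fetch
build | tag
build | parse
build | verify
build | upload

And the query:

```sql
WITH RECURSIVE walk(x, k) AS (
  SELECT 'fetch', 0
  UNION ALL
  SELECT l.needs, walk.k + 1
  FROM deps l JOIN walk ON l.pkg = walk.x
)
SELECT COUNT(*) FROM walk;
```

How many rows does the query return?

6

Base: (fetch, k=0).
Iteration 1: edges from {fetch} -> (parse, k=1), (release, k=1), (rollback, k=1), (verify, k=1).
Iteration 2: edges from {parse,release,rollback,verify} -> (release, k=2).
Iteration 3: no outgoing edges from {release}; recursion stops.
Total rows emitted: 6.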